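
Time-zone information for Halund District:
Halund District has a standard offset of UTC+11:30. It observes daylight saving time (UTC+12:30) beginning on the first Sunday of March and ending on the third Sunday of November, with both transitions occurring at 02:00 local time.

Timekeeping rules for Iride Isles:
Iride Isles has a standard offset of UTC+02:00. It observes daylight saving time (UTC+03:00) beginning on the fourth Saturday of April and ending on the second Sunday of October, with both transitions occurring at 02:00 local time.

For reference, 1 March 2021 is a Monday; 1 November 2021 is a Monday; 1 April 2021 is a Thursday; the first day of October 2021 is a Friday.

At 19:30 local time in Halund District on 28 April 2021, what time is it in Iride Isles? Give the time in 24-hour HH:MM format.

1 March 2021 is a Monday, so the first Sunday is March 7.
1 November 2021 is a Monday, so the first Sunday is November 7 and the third is November 21.
28 April 2021 lies within the daylight-saving period (7 March – 21 November), so Halund District is on daylight time, UTC+12:30.
19:30 Halund District − 12h30m = 07:00 UTC.
1 April 2021 is a Thursday, so the first Saturday is April 3 and the fourth is April 24.
1 October 2021 is a Friday, so the first Sunday is October 3 and the second is October 10.
At the standard offset (UTC+02:00), 07:00 UTC + 2h = 09:00 Iride Isles standard time.
The standard-time date in Iride Isles, 28 April 2021, falls between 24 April and 10 October, so daylight saving is in effect and Iride Isles is at UTC+03:00.
07:00 UTC + 3h = 10:00 Iride Isles.

10:00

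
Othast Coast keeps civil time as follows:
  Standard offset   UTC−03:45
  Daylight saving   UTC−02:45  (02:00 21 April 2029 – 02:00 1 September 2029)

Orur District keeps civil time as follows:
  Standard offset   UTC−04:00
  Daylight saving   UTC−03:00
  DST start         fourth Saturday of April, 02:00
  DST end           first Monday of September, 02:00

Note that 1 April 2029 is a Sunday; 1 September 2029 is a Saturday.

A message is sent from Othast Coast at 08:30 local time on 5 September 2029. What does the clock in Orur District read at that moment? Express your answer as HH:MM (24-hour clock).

5 September 2029 does not fall between 21 April and 1 September, so daylight saving is not in effect and Othast Coast is at UTC−03:45.
08:30 Othast Coast + 3h45m = 12:15 UTC.
1 April 2029 is a Sunday, so the first Saturday is April 7 and the fourth is April 28.
1 September 2029 is a Saturday, so the first Monday is September 3.
At the standard offset (UTC−04:00), 12:15 UTC − 4h = 08:15 Orur District standard time.
Daylight saving runs 28 April – 3 September; the standard-time date in Orur District, 5 September 2029, is outside that window, so Orur District is on standard time at UTC−04:00.
12:15 UTC − 4h = 08:15 Orur District.

08:15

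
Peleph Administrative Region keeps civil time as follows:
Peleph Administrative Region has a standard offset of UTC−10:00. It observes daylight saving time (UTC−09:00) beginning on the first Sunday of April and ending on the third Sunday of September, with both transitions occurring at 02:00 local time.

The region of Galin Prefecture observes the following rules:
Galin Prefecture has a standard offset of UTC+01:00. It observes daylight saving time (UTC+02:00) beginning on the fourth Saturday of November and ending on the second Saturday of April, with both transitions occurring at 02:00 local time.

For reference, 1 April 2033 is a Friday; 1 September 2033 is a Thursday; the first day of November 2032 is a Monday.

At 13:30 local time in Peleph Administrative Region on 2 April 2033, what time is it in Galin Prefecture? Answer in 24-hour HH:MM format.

1 April 2033 is a Friday, so the first Sunday is April 3.
1 September 2033 is a Thursday, so the first Sunday is September 4 and the third is September 18.
Daylight saving runs 3 April – 18 September; 2 April 2033 is outside that window, so Peleph Administrative Region is on standard time at UTC−10:00.
13:30 Peleph Administrative Region + 10h = 23:30 UTC.
1 November 2032 is a Monday, so the first Saturday is November 6 and the fourth is November 27.
1 April 2033 is a Friday, so the first Saturday is April 2 and the second is April 9.
At the standard offset (UTC+01:00), 23:30 UTC + 1h = 00:30 Galin Prefecture standard time (rolling into the next day, 3 April 2033).
Daylight saving runs 27 November 2032 – 9 April 2033; the standard-time date in Galin Prefecture, 3 April 2033, is inside that window, so Galin Prefecture is at UTC+02:00.
23:30 UTC + 2h = 01:30 Galin Prefecture (rolling into the next day, 3 April 2033).

01:30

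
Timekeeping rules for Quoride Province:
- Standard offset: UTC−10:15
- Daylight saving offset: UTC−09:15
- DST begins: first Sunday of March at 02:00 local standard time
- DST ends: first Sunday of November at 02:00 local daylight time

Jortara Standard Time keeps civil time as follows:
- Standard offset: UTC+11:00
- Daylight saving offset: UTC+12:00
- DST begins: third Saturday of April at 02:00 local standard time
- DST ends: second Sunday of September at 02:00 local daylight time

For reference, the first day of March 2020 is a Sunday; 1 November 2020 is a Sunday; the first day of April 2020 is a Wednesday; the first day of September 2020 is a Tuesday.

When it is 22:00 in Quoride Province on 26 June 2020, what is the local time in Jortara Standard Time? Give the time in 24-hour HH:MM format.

19:15

1 March 2020 is a Sunday, so the first Sunday is March 1.
1 November 2020 is a Sunday, so the first Sunday is November 1.
26 June 2020 falls between 1 March and 1 November, so daylight saving is in effect and Quoride Province is at UTC−09:15.
22:00 Quoride Province + 9h15m = 07:15 UTC (rolling into the next day, 27 June 2020).
1 April 2020 is a Wednesday, so the first Saturday is April 4 and the third is April 18.
1 September 2020 is a Tuesday, so the first Sunday is September 6 and the second is September 13.
At the standard offset (UTC+11:00), 07:15 UTC + 11h = 18:15 Jortara Standard Time standard time.
The standard-time date in Jortara Standard Time, 27 June 2020, falls between 18 April and 13 September, so daylight saving is in effect and Jortara Standard Time is at UTC+12:00.
07:15 UTC + 12h = 19:15 Jortara Standard Time.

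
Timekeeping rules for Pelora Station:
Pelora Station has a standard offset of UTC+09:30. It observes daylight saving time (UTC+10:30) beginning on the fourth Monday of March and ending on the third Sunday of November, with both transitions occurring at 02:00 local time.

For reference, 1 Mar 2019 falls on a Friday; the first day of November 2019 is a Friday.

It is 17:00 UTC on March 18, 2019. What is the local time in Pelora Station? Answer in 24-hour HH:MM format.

1 March 2019 is a Friday, so the first Monday is March 4 and the fourth is March 25.
1 November 2019 is a Friday, so the first Sunday is November 3 and the third is November 17.
At the standard offset (UTC+09:30), 17:00 UTC + 9h30m = 02:30 Pelora Station standard time (rolling into the next day, 19 March 2019).
The standard-time date in Pelora Station, March 19, 2019, is outside the daylight-saving period (25 March – 17 November), so Pelora Station is on standard time, UTC+09:30.
17:00 UTC + 9h30m = 02:30 local (rolling into the next day, 19 March 2019).

02:30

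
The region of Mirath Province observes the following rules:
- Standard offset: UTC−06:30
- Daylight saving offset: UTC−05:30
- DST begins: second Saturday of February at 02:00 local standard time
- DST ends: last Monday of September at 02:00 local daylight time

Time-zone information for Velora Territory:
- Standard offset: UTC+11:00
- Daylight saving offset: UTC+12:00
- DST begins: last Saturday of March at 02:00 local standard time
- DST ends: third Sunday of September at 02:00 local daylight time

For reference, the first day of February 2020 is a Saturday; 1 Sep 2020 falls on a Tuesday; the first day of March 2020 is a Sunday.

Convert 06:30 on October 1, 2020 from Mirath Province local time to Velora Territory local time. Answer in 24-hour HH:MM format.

1 February 2020 is a Saturday, so the first Saturday is February 1 and the second is February 8.
1 September 2020 is a Tuesday, so Mondays fall on 7, 14, 21, 28; the last is September 28.
October 1, 2020 does not fall between 8 February and 28 September, so daylight saving is not in effect and Mirath Province is at UTC−06:30.
06:30 Mirath Province + 6h30m = 13:00 UTC.
1 March 2020 is a Sunday, so Saturdays fall on 7, 14, 21, 28; the last is March 28.
1 September 2020 is a Tuesday, so the first Sunday is September 6 and the third is September 20.
At the standard offset (UTC+11:00), 13:00 UTC + 11h = 00:00 Velora Territory standard time (rolling into the next day, 2 October 2020).
The standard-time date in Velora Territory, October 2, 2020, is outside the daylight-saving period (28 March – 20 September), so Velora Territory is on standard time, UTC+11:00.
13:00 UTC + 11h = 00:00 Velora Territory (rolling into the next day, 2 October 2020).

00:00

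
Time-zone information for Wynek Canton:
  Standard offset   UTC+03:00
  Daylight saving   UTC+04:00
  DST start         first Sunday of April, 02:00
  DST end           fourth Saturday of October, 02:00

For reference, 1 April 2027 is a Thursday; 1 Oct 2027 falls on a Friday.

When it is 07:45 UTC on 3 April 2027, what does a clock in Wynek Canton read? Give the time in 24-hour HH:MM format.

10:45

1 April 2027 is a Thursday, so the first Sunday is April 4.
1 October 2027 is a Friday, so the first Saturday is October 2 and the fourth is October 23.
At the standard offset (UTC+03:00), 07:45 UTC + 3h = 10:45 Wynek Canton standard time.
Daylight saving runs 4 April – 23 October; the standard-time date in Wynek Canton, 3 April 2027, is outside that window, so Wynek Canton is on standard time at UTC+03:00.
07:45 UTC + 3h = 10:45 local.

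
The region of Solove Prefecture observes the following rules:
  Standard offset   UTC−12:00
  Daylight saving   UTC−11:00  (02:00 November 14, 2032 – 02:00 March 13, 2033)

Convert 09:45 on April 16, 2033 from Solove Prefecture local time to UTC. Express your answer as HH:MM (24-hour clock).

April 16, 2033 is outside the daylight-saving period (14 November 2032 – 13 March 2033), so Solove Prefecture is on standard time, UTC−12:00.
09:45 local + 12h = 21:45 UTC.

21:45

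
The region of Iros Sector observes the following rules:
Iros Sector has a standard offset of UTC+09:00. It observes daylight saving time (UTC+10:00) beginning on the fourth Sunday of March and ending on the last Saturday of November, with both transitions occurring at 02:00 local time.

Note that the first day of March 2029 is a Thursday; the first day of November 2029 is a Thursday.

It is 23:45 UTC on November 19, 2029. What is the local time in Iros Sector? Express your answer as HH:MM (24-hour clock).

09:45

1 March 2029 is a Thursday, so the first Sunday is March 4 and the fourth is March 25.
1 November 2029 is a Thursday, so Saturdays fall on 3, 10, 17, 24; the last is November 24.
At the standard offset (UTC+09:00), 23:45 UTC + 9h = 08:45 Iros Sector standard time (rolling into the next day, 20 November 2029).
The standard-time date in Iros Sector, November 20, 2029, lies within the daylight-saving period (25 March – 24 November), so Iros Sector is on daylight time, UTC+10:00.
23:45 UTC + 10h = 09:45 local (rolling into the next day, 20 November 2029).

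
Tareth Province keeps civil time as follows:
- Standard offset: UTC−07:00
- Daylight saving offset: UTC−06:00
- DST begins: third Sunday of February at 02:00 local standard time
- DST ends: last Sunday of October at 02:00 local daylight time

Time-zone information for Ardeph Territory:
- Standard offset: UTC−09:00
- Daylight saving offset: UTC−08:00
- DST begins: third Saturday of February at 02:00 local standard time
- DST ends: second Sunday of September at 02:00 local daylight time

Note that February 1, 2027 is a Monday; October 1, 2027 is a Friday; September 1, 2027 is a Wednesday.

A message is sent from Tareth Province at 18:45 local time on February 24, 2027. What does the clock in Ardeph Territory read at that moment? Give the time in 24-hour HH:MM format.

1 February 2027 is a Monday, so the first Sunday is February 7 and the third is February 21.
1 October 2027 is a Friday, so Sundays fall on 3, 10, 17, 24, 31; the last is October 31.
February 24, 2027 lies within the daylight-saving period (21 February – 31 October), so Tareth Province is on daylight time, UTC−06:00.
18:45 Tareth Province + 6h = 00:45 UTC (rolling into the next day, 25 February 2027).
1 February 2027 is a Monday, so the first Saturday is February 6 and the third is February 20.
1 September 2027 is a Wednesday, so the first Sunday is September 5 and the second is September 12.
At the standard offset (UTC−09:00), 00:45 UTC − 9h = 15:45 Ardeph Territory standard time (rolling into the previous day, 24 February 2027).
Daylight saving runs 20 February – 12 September; the standard-time date in Ardeph Territory, February 24, 2027, is inside that window, so Ardeph Territory is at UTC−08:00.
00:45 UTC − 8h = 16:45 Ardeph Territory (rolling into the previous day, 24 February 2027).

16:45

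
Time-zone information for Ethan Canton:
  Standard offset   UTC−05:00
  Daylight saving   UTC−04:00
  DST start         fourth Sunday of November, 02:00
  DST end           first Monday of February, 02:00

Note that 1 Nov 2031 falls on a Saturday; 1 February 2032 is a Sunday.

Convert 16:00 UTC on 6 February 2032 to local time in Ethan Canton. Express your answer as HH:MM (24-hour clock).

1 November 2031 is a Saturday, so the first Sunday is November 2 and the fourth is November 23.
1 February 2032 is a Sunday, so the first Monday is February 2.
At the standard offset (UTC−05:00), 16:00 UTC − 5h = 11:00 Ethan Canton standard time.
Daylight saving runs 23 November 2031 – 2 February 2032; the standard-time date in Ethan Canton, 6 February 2032, is outside that window, so Ethan Canton is on standard time at UTC−05:00.
16:00 UTC − 5h = 11:00 local.

11:00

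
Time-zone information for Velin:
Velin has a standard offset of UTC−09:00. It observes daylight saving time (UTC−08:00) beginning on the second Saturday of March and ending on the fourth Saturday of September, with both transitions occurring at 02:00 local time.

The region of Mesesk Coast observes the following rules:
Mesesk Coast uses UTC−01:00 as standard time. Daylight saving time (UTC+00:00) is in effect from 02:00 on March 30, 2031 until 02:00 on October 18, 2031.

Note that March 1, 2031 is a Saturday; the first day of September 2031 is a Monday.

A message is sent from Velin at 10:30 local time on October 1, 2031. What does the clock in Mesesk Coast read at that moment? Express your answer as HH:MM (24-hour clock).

19:30

1 March 2031 is a Saturday, so the first Saturday is March 1 and the second is March 8.
1 September 2031 is a Monday, so the first Saturday is September 6 and the fourth is September 27.
October 1, 2031 does not fall between 8 March and 27 September, so daylight saving is not in effect and Velin is at UTC−09:00.
10:30 Velin + 9h = 19:30 UTC.
At the standard offset (UTC−01:00), 19:30 UTC − 1h = 18:30 Mesesk Coast standard time.
Daylight saving runs 30 March – 18 October; the standard-time date in Mesesk Coast, October 1, 2031, is inside that window, so Mesesk Coast is at UTC+00:00.
19:30 UTC + 0h = 19:30 Mesesk Coast.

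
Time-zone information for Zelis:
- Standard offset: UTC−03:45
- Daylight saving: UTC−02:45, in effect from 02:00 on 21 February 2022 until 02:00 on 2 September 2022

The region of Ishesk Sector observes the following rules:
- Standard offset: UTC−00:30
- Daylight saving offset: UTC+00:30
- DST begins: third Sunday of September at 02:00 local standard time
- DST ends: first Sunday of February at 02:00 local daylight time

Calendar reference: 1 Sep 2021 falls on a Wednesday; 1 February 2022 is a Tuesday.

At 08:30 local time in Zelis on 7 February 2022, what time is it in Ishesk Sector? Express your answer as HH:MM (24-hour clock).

Daylight saving runs 21 February – 2 September; 7 February 2022 is outside that window, so Zelis is on standard time at UTC−03:45.
08:30 Zelis + 3h45m = 12:15 UTC.
1 September 2021 is a Wednesday, so the first Sunday is September 5 and the third is September 19.
1 February 2022 is a Tuesday, so the first Sunday is February 6.
At the standard offset (UTC−00:30), 12:15 UTC − 0h30m = 11:45 Ishesk Sector standard time.
Daylight saving runs 19 September 2021 – 6 February 2022; the standard-time date in Ishesk Sector, 7 February 2022, is outside that window, so Ishesk Sector is on standard time at UTC−00:30.
12:15 UTC − 0h30m = 11:45 Ishesk Sector.

11:45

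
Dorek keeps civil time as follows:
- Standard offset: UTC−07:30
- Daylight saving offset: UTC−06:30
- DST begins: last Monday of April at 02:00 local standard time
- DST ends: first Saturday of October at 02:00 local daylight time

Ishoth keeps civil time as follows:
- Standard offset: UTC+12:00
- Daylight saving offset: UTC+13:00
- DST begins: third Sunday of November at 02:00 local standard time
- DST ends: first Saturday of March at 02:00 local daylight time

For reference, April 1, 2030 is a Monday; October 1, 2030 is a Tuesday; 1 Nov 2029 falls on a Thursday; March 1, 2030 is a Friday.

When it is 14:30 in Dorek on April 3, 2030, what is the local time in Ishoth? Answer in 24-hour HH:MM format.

1 April 2030 is a Monday, so Mondays fall on 1, 8, 15, 22, 29; the last is April 29.
1 October 2030 is a Tuesday, so the first Saturday is October 5.
April 3, 2030 does not fall between 29 April and 5 October, so daylight saving is not in effect and Dorek is at UTC−07:30.
14:30 Dorek + 7h30m = 22:00 UTC.
1 November 2029 is a Thursday, so the first Sunday is November 4 and the third is November 18.
1 March 2030 is a Friday, so the first Saturday is March 2.
At the standard offset (UTC+12:00), 22:00 UTC + 12h = 10:00 Ishoth standard time (rolling into the next day, 4 April 2030).
Daylight saving runs 18 November 2029 – 2 March 2030; the standard-time date in Ishoth, April 4, 2030, is outside that window, so Ishoth is on standard time at UTC+12:00.
22:00 UTC + 12h = 10:00 Ishoth (rolling into the next day, 4 April 2030).

10:00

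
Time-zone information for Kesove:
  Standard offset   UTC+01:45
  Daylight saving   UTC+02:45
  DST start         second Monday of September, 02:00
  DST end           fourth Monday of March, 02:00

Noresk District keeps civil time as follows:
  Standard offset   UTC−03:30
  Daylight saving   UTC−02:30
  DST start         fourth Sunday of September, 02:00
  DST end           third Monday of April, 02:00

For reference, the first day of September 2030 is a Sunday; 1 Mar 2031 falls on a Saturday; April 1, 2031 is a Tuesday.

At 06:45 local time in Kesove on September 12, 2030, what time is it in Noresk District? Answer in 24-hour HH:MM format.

00:30

1 September 2030 is a Sunday, so the first Monday is September 2 and the second is September 9.
1 March 2031 is a Saturday, so the first Monday is March 3 and the fourth is March 24.
Daylight saving runs 9 September 2030 – 24 March 2031; September 12, 2030 is inside that window, so Kesove is at UTC+02:45.
06:45 Kesove − 2h45m = 04:00 UTC.
1 September 2030 is a Sunday, so the first Sunday is September 1 and the fourth is September 22.
1 April 2031 is a Tuesday, so the first Monday is April 7 and the third is April 21.
At the standard offset (UTC−03:30), 04:00 UTC − 3h30m = 00:30 Noresk District standard time.
The standard-time date in Noresk District, September 12, 2030, does not fall between 22 September 2030 and 21 April 2031, so daylight saving is not in effect and Noresk District is at UTC−03:30.
04:00 UTC − 3h30m = 00:30 Noresk District.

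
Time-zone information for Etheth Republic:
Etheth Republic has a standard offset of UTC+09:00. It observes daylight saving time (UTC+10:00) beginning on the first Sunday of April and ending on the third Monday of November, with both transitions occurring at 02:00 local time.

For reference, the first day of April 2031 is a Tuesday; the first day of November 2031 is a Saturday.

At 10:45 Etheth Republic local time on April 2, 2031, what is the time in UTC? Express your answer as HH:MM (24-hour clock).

01:45

1 April 2031 is a Tuesday, so the first Sunday is April 6.
1 November 2031 is a Saturday, so the first Monday is November 3 and the third is November 17.
April 2, 2031 is outside the daylight-saving period (6 April – 17 November), so Etheth Republic is on standard time, UTC+09:00.
10:45 local − 9h = 01:45 UTC.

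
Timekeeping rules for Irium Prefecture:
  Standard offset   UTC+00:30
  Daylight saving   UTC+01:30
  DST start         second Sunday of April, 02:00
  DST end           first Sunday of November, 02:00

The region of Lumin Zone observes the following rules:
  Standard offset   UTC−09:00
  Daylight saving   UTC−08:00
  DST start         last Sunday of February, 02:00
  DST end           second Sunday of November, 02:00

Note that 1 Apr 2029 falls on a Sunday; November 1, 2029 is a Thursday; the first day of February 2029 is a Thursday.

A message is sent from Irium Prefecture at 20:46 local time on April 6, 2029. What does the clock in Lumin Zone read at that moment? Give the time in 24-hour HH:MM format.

12:16

1 April 2029 is a Sunday, so the first Sunday is April 1 and the second is April 8.
1 November 2029 is a Thursday, so the first Sunday is November 4.
April 6, 2029 does not fall between 8 April and 4 November, so daylight saving is not in effect and Irium Prefecture is at UTC+00:30.
20:46 Irium Prefecture − 0h30m = 20:16 UTC.
1 February 2029 is a Thursday, so Sundays fall on 4, 11, 18, 25; the last is February 25.
1 November 2029 is a Thursday, so the first Sunday is November 4 and the second is November 11.
At the standard offset (UTC−09:00), 20:16 UTC − 9h = 11:16 Lumin Zone standard time.
The standard-time date in Lumin Zone, April 6, 2029, falls between 25 February and 11 November, so daylight saving is in effect and Lumin Zone is at UTC−08:00.
20:16 UTC − 8h = 12:16 Lumin Zone.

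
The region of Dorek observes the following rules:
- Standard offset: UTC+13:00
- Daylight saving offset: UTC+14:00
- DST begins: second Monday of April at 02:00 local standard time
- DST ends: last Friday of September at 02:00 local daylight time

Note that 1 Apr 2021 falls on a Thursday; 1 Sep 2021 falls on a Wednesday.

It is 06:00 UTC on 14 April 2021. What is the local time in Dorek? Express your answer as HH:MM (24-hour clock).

20:00

1 April 2021 is a Thursday, so the first Monday is April 5 and the second is April 12.
1 September 2021 is a Wednesday, so Fridays fall on 3, 10, 17, 24; the last is September 24.
At the standard offset (UTC+13:00), 06:00 UTC + 13h = 19:00 Dorek standard time.
The standard-time date in Dorek, 14 April 2021, falls between 12 April and 24 September, so daylight saving is in effect and Dorek is at UTC+14:00.
06:00 UTC + 14h = 20:00 local.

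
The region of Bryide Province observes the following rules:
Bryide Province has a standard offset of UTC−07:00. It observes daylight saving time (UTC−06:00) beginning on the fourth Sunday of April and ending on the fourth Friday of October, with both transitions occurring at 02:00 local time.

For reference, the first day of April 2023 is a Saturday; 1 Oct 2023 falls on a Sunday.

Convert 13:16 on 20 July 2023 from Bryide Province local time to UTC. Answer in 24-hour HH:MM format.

1 April 2023 is a Saturday, so the first Sunday is April 2 and the fourth is April 23.
1 October 2023 is a Sunday, so the first Friday is October 6 and the fourth is October 27.
Daylight saving runs 23 April – 27 October; 20 July 2023 is inside that window, so Bryide Province is at UTC−06:00.
13:16 local + 6h = 19:16 UTC.

19:16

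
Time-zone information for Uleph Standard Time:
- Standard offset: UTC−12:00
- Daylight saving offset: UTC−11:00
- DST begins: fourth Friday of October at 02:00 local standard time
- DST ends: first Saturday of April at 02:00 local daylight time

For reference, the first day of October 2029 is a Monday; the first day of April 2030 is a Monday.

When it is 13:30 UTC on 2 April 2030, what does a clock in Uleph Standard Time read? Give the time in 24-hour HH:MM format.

1 October 2029 is a Monday, so the first Friday is October 5 and the fourth is October 26.
1 April 2030 is a Monday, so the first Saturday is April 6.
At the standard offset (UTC−12:00), 13:30 UTC − 12h = 01:30 Uleph Standard Time standard time.
Daylight saving runs 26 October 2029 – 6 April 2030; the standard-time date in Uleph Standard Time, 2 April 2030, is inside that window, so Uleph Standard Time is at UTC−11:00.
13:30 UTC − 11h = 02:30 local.

02:30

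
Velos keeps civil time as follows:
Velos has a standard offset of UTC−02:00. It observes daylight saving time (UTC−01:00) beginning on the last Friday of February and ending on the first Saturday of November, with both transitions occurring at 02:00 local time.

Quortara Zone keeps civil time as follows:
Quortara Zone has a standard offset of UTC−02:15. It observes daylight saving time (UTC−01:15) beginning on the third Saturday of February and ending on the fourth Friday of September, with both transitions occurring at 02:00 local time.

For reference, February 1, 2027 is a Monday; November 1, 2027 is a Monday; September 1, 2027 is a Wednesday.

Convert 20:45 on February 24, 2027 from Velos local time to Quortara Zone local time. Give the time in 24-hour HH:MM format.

21:30

1 February 2027 is a Monday, so Fridays fall on 5, 12, 19, 26; the last is February 26.
1 November 2027 is a Monday, so the first Saturday is November 6.
Daylight saving runs 26 February – 6 November; February 24, 2027 is outside that window, so Velos is on standard time at UTC−02:00.
20:45 Velos + 2h = 22:45 UTC.
1 February 2027 is a Monday, so the first Saturday is February 6 and the third is February 20.
1 September 2027 is a Wednesday, so the first Friday is September 3 and the fourth is September 24.
At the standard offset (UTC−02:15), 22:45 UTC − 2h15m = 20:30 Quortara Zone standard time.
Daylight saving runs 20 February – 24 September; the standard-time date in Quortara Zone, February 24, 2027, is inside that window, so Quortara Zone is at UTC−01:15.
22:45 UTC − 1h15m = 21:30 Quortara Zone.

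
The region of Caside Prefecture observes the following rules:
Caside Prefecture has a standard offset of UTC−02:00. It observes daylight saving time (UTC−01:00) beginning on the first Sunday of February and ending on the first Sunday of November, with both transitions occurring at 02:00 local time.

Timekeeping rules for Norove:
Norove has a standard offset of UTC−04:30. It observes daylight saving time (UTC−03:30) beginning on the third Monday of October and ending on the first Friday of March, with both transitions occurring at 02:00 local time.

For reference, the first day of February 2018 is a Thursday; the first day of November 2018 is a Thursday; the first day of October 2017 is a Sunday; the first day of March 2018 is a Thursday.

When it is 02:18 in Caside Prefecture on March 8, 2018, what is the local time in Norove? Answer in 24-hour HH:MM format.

1 February 2018 is a Thursday, so the first Sunday is February 4.
1 November 2018 is a Thursday, so the first Sunday is November 4.
Daylight saving runs 4 February – 4 November; March 8, 2018 is inside that window, so Caside Prefecture is at UTC−01:00.
02:18 Caside Prefecture + 1h = 03:18 UTC.
1 October 2017 is a Sunday, so the first Monday is October 2 and the third is October 16.
1 March 2018 is a Thursday, so the first Friday is March 2.
At the standard offset (UTC−04:30), 03:18 UTC − 4h30m = 22:48 Norove standard time (rolling into the previous day, 7 March 2018).
The standard-time date in Norove, March 7, 2018, is outside the daylight-saving period (16 October 2017 – 2 March 2018), so Norove is on standard time, UTC−04:30.
03:18 UTC − 4h30m = 22:48 Norove (rolling into the previous day, 7 March 2018).

22:48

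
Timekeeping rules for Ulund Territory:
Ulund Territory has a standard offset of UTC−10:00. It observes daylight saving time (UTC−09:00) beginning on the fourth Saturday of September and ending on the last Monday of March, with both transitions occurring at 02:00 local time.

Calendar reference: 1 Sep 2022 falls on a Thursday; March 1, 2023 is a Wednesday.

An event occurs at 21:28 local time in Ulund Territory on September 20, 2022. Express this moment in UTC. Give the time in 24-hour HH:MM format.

07:28

1 September 2022 is a Thursday, so the first Saturday is September 3 and the fourth is September 24.
1 March 2023 is a Wednesday, so Mondays fall on 6, 13, 20, 27; the last is March 27.
Daylight saving runs 24 September 2022 – 27 March 2023; September 20, 2022 is outside that window, so Ulund Territory is on standard time at UTC−10:00.
21:28 local + 10h = 07:28 UTC (rolling into the next day, 21 September 2022).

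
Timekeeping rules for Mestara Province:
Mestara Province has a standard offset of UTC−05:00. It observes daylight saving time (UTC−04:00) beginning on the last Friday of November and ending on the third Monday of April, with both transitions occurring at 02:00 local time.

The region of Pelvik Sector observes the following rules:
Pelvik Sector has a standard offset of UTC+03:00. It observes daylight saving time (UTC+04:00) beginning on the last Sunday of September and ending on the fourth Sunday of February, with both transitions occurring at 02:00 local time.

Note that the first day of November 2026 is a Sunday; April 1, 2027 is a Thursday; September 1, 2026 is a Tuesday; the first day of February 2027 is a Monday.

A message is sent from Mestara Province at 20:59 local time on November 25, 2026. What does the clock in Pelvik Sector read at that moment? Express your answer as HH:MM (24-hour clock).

05:59

1 November 2026 is a Sunday, so Fridays fall on 6, 13, 20, 27; the last is November 27.
1 April 2027 is a Thursday, so the first Monday is April 5 and the third is April 19.
November 25, 2026 does not fall between 27 November 2026 and 19 April 2027, so daylight saving is not in effect and Mestara Province is at UTC−05:00.
20:59 Mestara Province + 5h = 01:59 UTC (rolling into the next day, 26 November 2026).
1 September 2026 is a Tuesday, so Sundays fall on 6, 13, 20, 27; the last is September 27.
1 February 2027 is a Monday, so the first Sunday is February 7 and the fourth is February 28.
At the standard offset (UTC+03:00), 01:59 UTC + 3h = 04:59 Pelvik Sector standard time.
The standard-time date in Pelvik Sector, November 26, 2026, lies within the daylight-saving period (27 September 2026 – 28 February 2027), so Pelvik Sector is on daylight time, UTC+04:00.
01:59 UTC + 4h = 05:59 Pelvik Sector.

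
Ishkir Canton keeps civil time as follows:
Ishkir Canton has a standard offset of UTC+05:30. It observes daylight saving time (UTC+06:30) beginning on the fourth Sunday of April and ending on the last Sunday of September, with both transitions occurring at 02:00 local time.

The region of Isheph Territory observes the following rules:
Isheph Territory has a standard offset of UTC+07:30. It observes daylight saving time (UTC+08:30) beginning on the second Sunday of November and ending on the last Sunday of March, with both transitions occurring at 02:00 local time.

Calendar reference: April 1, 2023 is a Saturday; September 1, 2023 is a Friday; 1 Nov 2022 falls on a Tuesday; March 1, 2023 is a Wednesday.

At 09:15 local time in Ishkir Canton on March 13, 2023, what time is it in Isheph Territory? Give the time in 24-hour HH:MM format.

12:15

1 April 2023 is a Saturday, so the first Sunday is April 2 and the fourth is April 23.
1 September 2023 is a Friday, so Sundays fall on 3, 10, 17, 24; the last is September 24.
March 13, 2023 is outside the daylight-saving period (23 April – 24 September), so Ishkir Canton is on standard time, UTC+05:30.
09:15 Ishkir Canton − 5h30m = 03:45 UTC.
1 November 2022 is a Tuesday, so the first Sunday is November 6 and the second is November 13.
1 March 2023 is a Wednesday, so Sundays fall on 5, 12, 19, 26; the last is March 26.
At the standard offset (UTC+07:30), 03:45 UTC + 7h30m = 11:15 Isheph Territory standard time.
The standard-time date in Isheph Territory, March 13, 2023, falls between 13 November 2022 and 26 March 2023, so daylight saving is in effect and Isheph Territory is at UTC+08:30.
03:45 UTC + 8h30m = 12:15 Isheph Territory.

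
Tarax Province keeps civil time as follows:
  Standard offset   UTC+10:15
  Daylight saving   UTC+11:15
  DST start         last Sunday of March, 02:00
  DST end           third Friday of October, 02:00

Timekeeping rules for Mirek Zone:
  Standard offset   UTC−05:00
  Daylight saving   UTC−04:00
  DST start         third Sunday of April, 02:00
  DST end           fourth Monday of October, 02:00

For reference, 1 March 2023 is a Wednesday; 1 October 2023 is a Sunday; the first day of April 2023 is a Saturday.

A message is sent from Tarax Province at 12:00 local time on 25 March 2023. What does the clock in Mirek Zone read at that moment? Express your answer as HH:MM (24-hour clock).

1 March 2023 is a Wednesday, so Sundays fall on 5, 12, 19, 26; the last is March 26.
1 October 2023 is a Sunday, so the first Friday is October 6 and the third is October 20.
25 March 2023 does not fall between 26 March and 20 October, so daylight saving is not in effect and Tarax Province is at UTC+10:15.
12:00 Tarax Province − 10h15m = 01:45 UTC.
1 April 2023 is a Saturday, so the first Sunday is April 2 and the third is April 16.
1 October 2023 is a Sunday, so the first Monday is October 2 and the fourth is October 23.
At the standard offset (UTC−05:00), 01:45 UTC − 5h = 20:45 Mirek Zone standard time (rolling into the previous day, 24 March 2023).
The standard-time date in Mirek Zone, 24 March 2023, is outside the daylight-saving period (16 April – 23 October), so Mirek Zone is on standard time, UTC−05:00.
01:45 UTC − 5h = 20:45 Mirek Zone (rolling into the previous day, 24 March 2023).

20:45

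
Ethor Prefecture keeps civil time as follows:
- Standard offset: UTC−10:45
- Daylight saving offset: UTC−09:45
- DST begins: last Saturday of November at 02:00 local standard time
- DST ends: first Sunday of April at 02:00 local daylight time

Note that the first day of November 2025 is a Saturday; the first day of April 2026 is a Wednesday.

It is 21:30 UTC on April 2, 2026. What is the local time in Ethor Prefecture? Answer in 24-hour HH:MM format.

11:45

1 November 2025 is a Saturday, so Saturdays fall on 1, 8, 15, 22, 29; the last is November 29.
1 April 2026 is a Wednesday, so the first Sunday is April 5.
At the standard offset (UTC−10:45), 21:30 UTC − 10h45m = 10:45 Ethor Prefecture standard time.
The standard-time date in Ethor Prefecture, April 2, 2026, falls between 29 November 2025 and 5 April 2026, so daylight saving is in effect and Ethor Prefecture is at UTC−09:45.
21:30 UTC − 9h45m = 11:45 local.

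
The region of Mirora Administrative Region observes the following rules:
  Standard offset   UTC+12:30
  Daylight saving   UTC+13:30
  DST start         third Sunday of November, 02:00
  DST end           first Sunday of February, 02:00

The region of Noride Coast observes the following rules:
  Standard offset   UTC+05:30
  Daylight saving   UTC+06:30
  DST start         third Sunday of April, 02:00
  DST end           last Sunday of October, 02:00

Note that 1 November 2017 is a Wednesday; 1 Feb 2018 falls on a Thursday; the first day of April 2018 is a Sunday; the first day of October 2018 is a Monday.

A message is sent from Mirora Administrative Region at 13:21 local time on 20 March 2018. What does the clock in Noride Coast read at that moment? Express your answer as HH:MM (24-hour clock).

1 November 2017 is a Wednesday, so the first Sunday is November 5 and the third is November 19.
1 February 2018 is a Thursday, so the first Sunday is February 4.
20 March 2018 does not fall between 19 November 2017 and 4 February 2018, so daylight saving is not in effect and Mirora Administrative Region is at UTC+12:30.
13:21 Mirora Administrative Region − 12h30m = 00:51 UTC.
1 April 2018 is a Sunday, so the first Sunday is April 1 and the third is April 15.
1 October 2018 is a Monday, so Sundays fall on 7, 14, 21, 28; the last is October 28.
At the standard offset (UTC+05:30), 00:51 UTC + 5h30m = 06:21 Noride Coast standard time.
The standard-time date in Noride Coast, 20 March 2018, does not fall between 15 April and 28 October, so daylight saving is not in effect and Noride Coast is at UTC+05:30.
00:51 UTC + 5h30m = 06:21 Noride Coast.

06:21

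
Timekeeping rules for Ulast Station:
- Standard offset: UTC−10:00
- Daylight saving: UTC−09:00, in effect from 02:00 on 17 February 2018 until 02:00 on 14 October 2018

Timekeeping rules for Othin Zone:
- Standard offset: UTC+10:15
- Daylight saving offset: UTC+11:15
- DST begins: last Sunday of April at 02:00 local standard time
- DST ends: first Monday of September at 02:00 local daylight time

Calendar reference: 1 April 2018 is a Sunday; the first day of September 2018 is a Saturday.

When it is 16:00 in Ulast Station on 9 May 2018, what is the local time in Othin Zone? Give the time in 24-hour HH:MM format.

12:15

Daylight saving runs 17 February – 14 October; 9 May 2018 is inside that window, so Ulast Station is at UTC−09:00.
16:00 Ulast Station + 9h = 01:00 UTC (rolling into the next day, 10 May 2018).
1 April 2018 is a Sunday, so Sundays fall on 1, 8, 15, 22, 29; the last is April 29.
1 September 2018 is a Saturday, so the first Monday is September 3.
At the standard offset (UTC+10:15), 01:00 UTC + 10h15m = 11:15 Othin Zone standard time.
Daylight saving runs 29 April – 3 September; the standard-time date in Othin Zone, 10 May 2018, is inside that window, so Othin Zone is at UTC+11:15.
01:00 UTC + 11h15m = 12:15 Othin Zone.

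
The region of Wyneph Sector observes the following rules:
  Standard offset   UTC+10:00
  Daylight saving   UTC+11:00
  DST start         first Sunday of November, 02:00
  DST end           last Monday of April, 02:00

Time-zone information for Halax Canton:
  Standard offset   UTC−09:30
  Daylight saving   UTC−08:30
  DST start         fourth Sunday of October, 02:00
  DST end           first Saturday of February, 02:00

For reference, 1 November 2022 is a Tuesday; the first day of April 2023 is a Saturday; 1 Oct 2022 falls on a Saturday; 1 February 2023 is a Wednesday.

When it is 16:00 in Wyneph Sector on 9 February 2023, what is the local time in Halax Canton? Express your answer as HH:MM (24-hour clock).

1 November 2022 is a Tuesday, so the first Sunday is November 6.
1 April 2023 is a Saturday, so Mondays fall on 3, 10, 17, 24; the last is April 24.
Daylight saving runs 6 November 2022 – 24 April 2023; 9 February 2023 is inside that window, so Wyneph Sector is at UTC+11:00.
16:00 Wyneph Sector − 11h = 05:00 UTC.
1 October 2022 is a Saturday, so the first Sunday is October 2 and the fourth is October 23.
1 February 2023 is a Wednesday, so the first Saturday is February 4.
At the standard offset (UTC−09:30), 05:00 UTC − 9h30m = 19:30 Halax Canton standard time (rolling into the previous day, 8 February 2023).
The standard-time date in Halax Canton, 8 February 2023, is outside the daylight-saving period (23 October 2022 – 4 February 2023), so Halax Canton is on standard time, UTC−09:30.
05:00 UTC − 9h30m = 19:30 Halax Canton (rolling into the previous day, 8 February 2023).

19:30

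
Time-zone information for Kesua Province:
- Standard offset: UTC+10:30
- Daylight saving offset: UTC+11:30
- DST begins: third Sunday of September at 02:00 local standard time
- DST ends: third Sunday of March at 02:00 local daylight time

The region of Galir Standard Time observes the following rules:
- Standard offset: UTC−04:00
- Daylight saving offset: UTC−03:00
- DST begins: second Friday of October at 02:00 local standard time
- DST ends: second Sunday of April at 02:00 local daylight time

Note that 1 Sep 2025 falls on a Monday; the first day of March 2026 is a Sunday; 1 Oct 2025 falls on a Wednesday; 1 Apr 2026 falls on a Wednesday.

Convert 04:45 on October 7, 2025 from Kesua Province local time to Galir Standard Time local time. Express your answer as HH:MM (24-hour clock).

1 September 2025 is a Monday, so the first Sunday is September 7 and the third is September 21.
1 March 2026 is a Sunday, so the first Sunday is March 1 and the third is March 15.
October 7, 2025 falls between 21 September 2025 and 15 March 2026, so daylight saving is in effect and Kesua Province is at UTC+11:30.
04:45 Kesua Province − 11h30m = 17:15 UTC (rolling into the previous day, 6 October 2025).
1 October 2025 is a Wednesday, so the first Friday is October 3 and the second is October 10.
1 April 2026 is a Wednesday, so the first Sunday is April 5 and the second is April 12.
At the standard offset (UTC−04:00), 17:15 UTC − 4h = 13:15 Galir Standard Time standard time.
The standard-time date in Galir Standard Time, October 6, 2025, is outside the daylight-saving period (10 October 2025 – 12 April 2026), so Galir Standard Time is on standard time, UTC−04:00.
17:15 UTC − 4h = 13:15 Galir Standard Time.

13:15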